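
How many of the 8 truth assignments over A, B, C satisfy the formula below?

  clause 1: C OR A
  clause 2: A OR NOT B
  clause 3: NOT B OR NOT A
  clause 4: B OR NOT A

There are 2^3 = 8 truth assignments over (A, B, C).
Check each against the 4 clauses (columns in the order A, B, C):
  F F F  ✗ fails (C OR A)
  F F T  ✓ satisfies all
  F T F  ✗ fails (C OR A)
  F T T  ✗ fails (A OR NOT B)
  T F F  ✗ fails (B OR NOT A)
  T F T  ✗ fails (B OR NOT A)
  T T F  ✗ fails (NOT B OR NOT A)
  T T T  ✗ fails (NOT B OR NOT A)
1 of the 8 rows is a model.

1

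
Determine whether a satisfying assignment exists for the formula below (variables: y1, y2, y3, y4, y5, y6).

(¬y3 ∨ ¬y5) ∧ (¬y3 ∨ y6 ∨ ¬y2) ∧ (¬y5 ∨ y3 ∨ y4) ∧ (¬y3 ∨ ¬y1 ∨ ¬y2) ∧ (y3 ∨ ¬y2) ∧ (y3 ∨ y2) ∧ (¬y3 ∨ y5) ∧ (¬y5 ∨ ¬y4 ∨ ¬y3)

Case y3 = False:
The clause (¬y2) is unit, so y2 = False.
Now (y2) is unsatisfied and unit — conflict.
Undo y3 and try y3 = True.
The clause (¬y5) is unit, so y5 = False.
Now (y5) is unsatisfied and unit — conflict.
Both values of y3 lead to a conflict.
No assignment satisfies every clause.

No, unsatisfiable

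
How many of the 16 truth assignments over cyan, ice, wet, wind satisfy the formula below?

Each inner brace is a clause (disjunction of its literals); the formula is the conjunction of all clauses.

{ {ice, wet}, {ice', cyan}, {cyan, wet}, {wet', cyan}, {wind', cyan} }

6

There are 2^4 = 16 truth assignments over (cyan, ice, wet, wind).
Check each against the 5 clauses (columns in the order cyan, ice, wet, wind):
  F F F F  ✗ fails (ice + wet)
  F F F T  ✗ fails (ice + wet)
  F F T F  ✗ fails (wet' + cyan)
  F F T T  ✗ fails (wet' + cyan)
  F T F F  ✗ fails (ice' + cyan)
  F T F T  ✗ fails (ice' + cyan)
  F T T F  ✗ fails (ice' + cyan)
  F T T T  ✗ fails (ice' + cyan)
  T F F F  ✗ fails (ice + wet)
  T F F T  ✗ fails (ice + wet)
  T F T F  ✓ satisfies all
  T F T T  ✓ satisfies all
  T T F F  ✓ satisfies all
  T T F T  ✓ satisfies all
  T T T F  ✓ satisfies all
  T T T T  ✓ satisfies all
6 of the 16 rows are models.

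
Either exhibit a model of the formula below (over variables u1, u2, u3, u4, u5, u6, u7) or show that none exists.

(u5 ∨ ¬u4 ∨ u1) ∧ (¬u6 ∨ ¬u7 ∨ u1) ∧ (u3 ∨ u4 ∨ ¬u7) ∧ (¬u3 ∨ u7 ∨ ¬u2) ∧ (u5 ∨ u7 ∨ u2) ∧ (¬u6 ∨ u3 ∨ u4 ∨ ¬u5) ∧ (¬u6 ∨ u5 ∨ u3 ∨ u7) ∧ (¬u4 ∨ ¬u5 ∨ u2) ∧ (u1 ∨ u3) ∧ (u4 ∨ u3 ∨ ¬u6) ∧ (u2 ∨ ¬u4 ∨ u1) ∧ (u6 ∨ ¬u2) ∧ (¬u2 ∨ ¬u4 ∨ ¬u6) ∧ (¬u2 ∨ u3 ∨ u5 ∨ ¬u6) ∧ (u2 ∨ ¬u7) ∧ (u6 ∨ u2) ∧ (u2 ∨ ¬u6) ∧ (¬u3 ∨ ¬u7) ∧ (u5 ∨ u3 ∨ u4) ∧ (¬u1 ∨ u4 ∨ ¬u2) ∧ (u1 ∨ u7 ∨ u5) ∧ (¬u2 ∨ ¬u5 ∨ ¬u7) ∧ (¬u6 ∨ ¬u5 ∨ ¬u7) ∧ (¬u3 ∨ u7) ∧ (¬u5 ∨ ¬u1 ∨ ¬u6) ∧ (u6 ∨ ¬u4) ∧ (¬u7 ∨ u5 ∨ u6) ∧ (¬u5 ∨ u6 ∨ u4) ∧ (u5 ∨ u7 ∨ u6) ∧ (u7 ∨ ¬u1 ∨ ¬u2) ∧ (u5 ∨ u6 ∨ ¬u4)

Suppose u1 = True.
Suppose u6 = True.
The clause (u2) is unit, so u2 = True.
The clause (¬u4) is unit, so u4 = False.
Now (u4) is unsatisfied and unit — conflict.
So u6 must be the other value — set u6 = False.
The clause (¬u2) is unit, so u2 = False.
Now (u2) is unsatisfied and unit — conflict.
Neither u6 = True nor u6 = False works.
So u1 must be the other value — set u1 = False.
The clause (u3) is unit, so u3 = True.
The clause (¬u7) is unit, so u7 = False.
Now (u7) is unsatisfied and unit — conflict.
Neither u1 = True nor u1 = False works.

UNSATISFIABLE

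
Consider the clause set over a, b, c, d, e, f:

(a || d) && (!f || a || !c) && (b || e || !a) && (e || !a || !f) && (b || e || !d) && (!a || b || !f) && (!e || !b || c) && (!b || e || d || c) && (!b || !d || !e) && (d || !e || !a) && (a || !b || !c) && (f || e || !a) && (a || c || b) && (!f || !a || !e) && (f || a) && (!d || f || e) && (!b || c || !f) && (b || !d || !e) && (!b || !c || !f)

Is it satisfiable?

Try a = true.
Try b = true.
Try e = true.
From the singleton clause (c), c = true.
From the singleton clause (!d), d = false.
Now (d) is unsatisfied and unit — conflict.
Backtrack on e: now try e = false.
From the singleton clause (!f), f = false.
Now (f) is unsatisfied and unit — conflict.
Either choice for e ends in contradiction.
Backtrack on b: now try b = false.
From the singleton clause (e), e = true.
From the singleton clause (!f), f = false.
From the singleton clause (d), d = true.
Now (!d) is unsatisfied and unit — conflict.
Either choice for b ends in contradiction.
Backtrack on a: now try a = false.
From the singleton clause (d), d = true.
From the singleton clause (f), f = true.
From the singleton clause (!c), c = false.
From the singleton clause (b), b = true.
Now (!b) is unsatisfied and unit — conflict.
Either choice for a ends in contradiction.
No assignment satisfies every clause.

No, unsatisfiable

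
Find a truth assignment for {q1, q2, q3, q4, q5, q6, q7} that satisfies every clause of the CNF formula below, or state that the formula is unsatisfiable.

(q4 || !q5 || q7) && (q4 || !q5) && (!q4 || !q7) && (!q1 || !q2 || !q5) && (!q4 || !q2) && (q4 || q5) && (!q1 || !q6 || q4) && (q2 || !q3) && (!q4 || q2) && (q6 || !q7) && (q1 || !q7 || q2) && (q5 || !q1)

UNSATISFIABLE

Try q4 = true.
(!q7) alone gives q7 = false.
(!q2) alone gives q2 = false.
Now (q2) is unsatisfied and unit — conflict.
So q4 must be the other value — set q4 = false.
(!q5) alone gives q5 = false.
Now (q5) is unsatisfied and unit — conflict.
Neither q4 = true nor q4 = false works.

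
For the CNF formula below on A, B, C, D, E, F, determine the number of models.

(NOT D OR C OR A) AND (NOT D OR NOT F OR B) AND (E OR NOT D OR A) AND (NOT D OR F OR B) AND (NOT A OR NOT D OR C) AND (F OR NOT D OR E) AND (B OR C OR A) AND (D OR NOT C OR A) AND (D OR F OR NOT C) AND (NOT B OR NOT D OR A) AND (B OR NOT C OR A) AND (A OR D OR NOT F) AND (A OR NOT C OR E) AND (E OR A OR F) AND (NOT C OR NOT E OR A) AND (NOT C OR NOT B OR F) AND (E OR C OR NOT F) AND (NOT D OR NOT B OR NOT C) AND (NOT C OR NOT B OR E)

10

There are 2^6 = 64 truth assignments over (A, B, C, D, E, F).
Split on A. With A = true, the clauses containing A are satisfied and NOT A drops from the rest; 9 of the 2^5 = 32 assignments to the other variables satisfy what remains.
With A = false, by the same count on the reduced clause set, 1 assignment works.
(One model: A=F, B=T, C=F, D=F, E=T, F=F.)
Total: 9 + 1 = 10.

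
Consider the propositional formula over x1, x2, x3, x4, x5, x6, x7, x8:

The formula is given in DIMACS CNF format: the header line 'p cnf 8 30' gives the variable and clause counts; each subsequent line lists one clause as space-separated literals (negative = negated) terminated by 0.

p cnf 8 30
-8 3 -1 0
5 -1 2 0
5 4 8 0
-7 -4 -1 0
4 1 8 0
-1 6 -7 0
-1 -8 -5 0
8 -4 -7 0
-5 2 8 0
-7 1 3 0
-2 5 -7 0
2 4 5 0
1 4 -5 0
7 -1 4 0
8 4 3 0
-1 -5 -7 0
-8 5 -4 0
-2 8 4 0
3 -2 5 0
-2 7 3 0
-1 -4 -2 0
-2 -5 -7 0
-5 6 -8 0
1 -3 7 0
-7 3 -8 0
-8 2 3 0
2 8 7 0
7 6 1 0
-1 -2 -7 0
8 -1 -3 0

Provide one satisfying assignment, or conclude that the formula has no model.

Try x8 = True.
Try x3 = True.
Try x1 = False.
(x7) alone gives x7 = True.
Try x2 = False.
Try x4 = True.
(x5) alone gives x5 = True.
(x6) alone gives x6 = True.
Every clause now holds.

x1=False, x2=False, x3=True, x4=True, x5=True, x6=True, x7=True, x8=True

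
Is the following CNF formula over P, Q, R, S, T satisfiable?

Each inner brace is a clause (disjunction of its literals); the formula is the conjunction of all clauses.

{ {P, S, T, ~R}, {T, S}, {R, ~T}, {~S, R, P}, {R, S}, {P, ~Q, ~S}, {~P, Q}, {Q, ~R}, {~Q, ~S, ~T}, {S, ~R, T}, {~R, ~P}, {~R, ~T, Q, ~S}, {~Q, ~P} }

Case T = 1:
From the singleton clause (R), R = 1.
From the singleton clause (Q), Q = 1.
From the singleton clause (~S), S = 0.
From the singleton clause (~P), P = 0.
Every clause now holds.
A satisfying assignment: P=0, Q=1, R=1, S=0, T=1.

Yes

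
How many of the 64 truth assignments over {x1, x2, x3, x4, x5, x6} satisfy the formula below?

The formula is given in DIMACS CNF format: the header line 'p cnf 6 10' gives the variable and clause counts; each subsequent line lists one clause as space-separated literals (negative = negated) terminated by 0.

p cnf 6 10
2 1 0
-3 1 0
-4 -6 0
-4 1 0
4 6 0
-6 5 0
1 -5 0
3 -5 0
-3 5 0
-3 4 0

There are 2^6 = 64 truth assignments over (x1, x2, x3, x4, x5, x6).
Split on x5. With x5 = True, the clauses containing x5 are satisfied and ¬x5 drops from the rest; 2 of the 2^5 = 32 assignments to the other variables satisfy what remains.
With x5 = False, by the same count on the reduced clause set, 2 assignments work.
Total: 2 + 2 = 4.

4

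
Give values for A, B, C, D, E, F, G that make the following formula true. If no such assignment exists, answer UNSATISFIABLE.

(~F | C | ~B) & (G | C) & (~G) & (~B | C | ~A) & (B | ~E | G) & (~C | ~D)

From the singleton clause (~G), G = 0.
From the singleton clause (C), C = 1.
From the singleton clause (~D), D = 0.
Try B = 1.
Every clause is now satisfied; A, E, F are unconstrained.

A ↦ 1,  B ↦ 1,  C ↦ 1,  D ↦ 0,  E ↦ 0,  F ↦ 1,  G ↦ 0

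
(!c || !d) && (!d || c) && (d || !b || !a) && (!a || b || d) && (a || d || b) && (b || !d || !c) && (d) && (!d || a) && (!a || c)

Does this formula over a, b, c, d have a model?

No, unsatisfiable

The clause (d) is unit, so d = true.
The clause (!c) is unit, so c = false.
But (c) is also a unit clause — contradiction.
No assignment satisfies every clause.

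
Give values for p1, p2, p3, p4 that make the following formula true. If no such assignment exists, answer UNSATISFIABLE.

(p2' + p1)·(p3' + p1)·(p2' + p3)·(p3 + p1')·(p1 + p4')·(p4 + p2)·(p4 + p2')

Branch on p2: set p2 = 0.
Unit clause (p4) forces p4 = 1.
Unit clause (p1) forces p1 = 1.
Unit clause (p3) forces p3 = 1.
Every clause now holds.

p1=1; p2=0; p3=1; p4=1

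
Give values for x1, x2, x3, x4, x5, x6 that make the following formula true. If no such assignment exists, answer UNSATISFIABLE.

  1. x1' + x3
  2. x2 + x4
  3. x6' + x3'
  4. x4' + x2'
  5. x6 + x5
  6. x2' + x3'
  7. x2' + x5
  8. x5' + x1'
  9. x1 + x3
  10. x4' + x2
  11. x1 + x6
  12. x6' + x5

Branch on x1: set x1 = 0.
Unit clause (x3) forces x3 = 1.
Unit clause (x6') forces x6 = 0.
That conflicts with the unit clause (x6).
Undo x1 and try x1 = 1.
Unit clause (x3) forces x3 = 1.
Unit clause (x6') forces x6 = 0.
Unit clause (x5) forces x5 = 1.
That conflicts with the unit clause (x5').
Both values of x1 lead to a conflict.

UNSATISFIABLE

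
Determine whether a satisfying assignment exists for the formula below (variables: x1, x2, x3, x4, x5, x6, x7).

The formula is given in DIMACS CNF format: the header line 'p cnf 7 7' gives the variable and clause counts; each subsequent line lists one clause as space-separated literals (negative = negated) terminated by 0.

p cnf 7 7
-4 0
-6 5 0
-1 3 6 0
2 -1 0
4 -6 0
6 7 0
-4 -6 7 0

Yes

The clause (¬x4) is unit, so x4 = False.
The clause (¬x6) is unit, so x6 = False.
The clause (x7) is unit, so x7 = True.
Case x1 = False:
No clause remains; x2, x3, x5 are free.
A satisfying assignment: x1=False,  x2=True,  x3=False,  x4=False,  x5=False,  x6=False,  x7=True.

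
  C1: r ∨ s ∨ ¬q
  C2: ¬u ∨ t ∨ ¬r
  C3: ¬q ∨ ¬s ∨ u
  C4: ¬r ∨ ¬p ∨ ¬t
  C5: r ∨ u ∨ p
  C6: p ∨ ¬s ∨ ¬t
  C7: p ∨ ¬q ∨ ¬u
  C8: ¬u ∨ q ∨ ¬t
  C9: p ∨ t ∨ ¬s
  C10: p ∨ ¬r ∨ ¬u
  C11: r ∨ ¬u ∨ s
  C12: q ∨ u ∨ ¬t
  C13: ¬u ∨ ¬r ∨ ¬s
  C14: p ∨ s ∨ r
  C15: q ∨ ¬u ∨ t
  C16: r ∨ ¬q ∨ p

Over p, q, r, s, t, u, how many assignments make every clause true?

There are 2^6 = 64 truth assignments over (p, q, r, s, t, u).
Split on r. With r = True, the clauses containing r are satisfied and ¬r drops from the rest; 6 of the 2^5 = 32 assignments to the other variables satisfy what remains.
With r = False, by the same count on the reduced clause set, 4 assignments work.
(One model: p=F, q=F, r=T, s=F, t=F, u=F.)
Total: 6 + 4 = 10.

10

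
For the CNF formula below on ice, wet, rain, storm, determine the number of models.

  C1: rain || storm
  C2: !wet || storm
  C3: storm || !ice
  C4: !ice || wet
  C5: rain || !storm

4

There are 2^4 = 16 truth assignments over (ice, wet, rain, storm).
Check each against the 5 clauses (columns in the order ice, wet, rain, storm):
  F F F F  ✗ fails (rain || storm)
  F F F T  ✗ fails (rain || !storm)
  F F T F  ✓ satisfies all
  F F T T  ✓ satisfies all
  F T F F  ✗ fails (rain || storm)
  F T F T  ✗ fails (rain || !storm)
  F T T F  ✗ fails (!wet || storm)
  F T T T  ✓ satisfies all
  T F F F  ✗ fails (rain || storm)
  T F F T  ✗ fails (!ice || wet)
  T F T F  ✗ fails (storm || !ice)
  T F T T  ✗ fails (!ice || wet)
  T T F F  ✗ fails (rain || storm)
  T T F T  ✗ fails (rain || !storm)
  T T T F  ✗ fails (!wet || storm)
  T T T T  ✓ satisfies all
4 of the 16 rows are models.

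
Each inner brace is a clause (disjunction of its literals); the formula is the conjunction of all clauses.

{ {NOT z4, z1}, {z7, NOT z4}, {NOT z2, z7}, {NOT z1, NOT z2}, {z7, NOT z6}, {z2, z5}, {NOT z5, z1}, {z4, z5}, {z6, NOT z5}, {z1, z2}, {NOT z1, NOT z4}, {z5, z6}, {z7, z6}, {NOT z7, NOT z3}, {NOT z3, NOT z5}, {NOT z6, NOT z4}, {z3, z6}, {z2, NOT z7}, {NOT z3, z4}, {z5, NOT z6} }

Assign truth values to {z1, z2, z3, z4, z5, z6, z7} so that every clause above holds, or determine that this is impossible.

Try z4 = false.
From the singleton clause (z5), z5 = true.
From the singleton clause (z1), z1 = true.
From the singleton clause (NOT z2), z2 = false.
From the singleton clause (z6), z6 = true.
From the singleton clause (z7), z7 = true.
That conflicts with the unit clause (NOT z7).
So z4 must be the other value — set z4 = true.
From the singleton clause (z1), z1 = true.
That conflicts with the unit clause (NOT z1).
Neither z4 = true nor z4 = false works.

UNSATISFIABLE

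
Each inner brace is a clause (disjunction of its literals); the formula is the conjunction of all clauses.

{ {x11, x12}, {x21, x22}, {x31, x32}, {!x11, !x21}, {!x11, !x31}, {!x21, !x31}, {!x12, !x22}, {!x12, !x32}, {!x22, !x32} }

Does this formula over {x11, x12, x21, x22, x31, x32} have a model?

No

Case x11 = true:
Unit clause (!x21) forces x21 = false.
Unit clause (x22) forces x22 = true.
Unit clause (!x31) forces x31 = false.
Unit clause (x32) forces x32 = true.
That conflicts with the unit clause (!x32).
So x11 must be the other value — set x11 = false.
Unit clause (x12) forces x12 = true.
Unit clause (!x22) forces x22 = false.
Unit clause (x21) forces x21 = true.
Unit clause (!x31) forces x31 = false.
Unit clause (x32) forces x32 = true.
That conflicts with the unit clause (!x32).
Neither x11 = true nor x11 = false works.
No assignment satisfies every clause.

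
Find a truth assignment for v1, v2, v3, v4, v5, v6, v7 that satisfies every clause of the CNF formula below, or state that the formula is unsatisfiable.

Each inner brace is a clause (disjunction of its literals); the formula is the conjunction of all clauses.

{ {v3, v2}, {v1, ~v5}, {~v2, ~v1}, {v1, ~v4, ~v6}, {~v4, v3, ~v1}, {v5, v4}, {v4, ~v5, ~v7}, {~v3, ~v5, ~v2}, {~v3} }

v1=0; v2=1; v3=0; v4=1; v5=0; v6=0; v7=0

(~v3) alone gives v3 = 0.
(v2) alone gives v2 = 1.
(~v1) alone gives v1 = 0.
(~v5) alone gives v5 = 0.
(v4) alone gives v4 = 1.
(~v6) alone gives v6 = 0.
Every clause is now satisfied; v7 is unconstrained.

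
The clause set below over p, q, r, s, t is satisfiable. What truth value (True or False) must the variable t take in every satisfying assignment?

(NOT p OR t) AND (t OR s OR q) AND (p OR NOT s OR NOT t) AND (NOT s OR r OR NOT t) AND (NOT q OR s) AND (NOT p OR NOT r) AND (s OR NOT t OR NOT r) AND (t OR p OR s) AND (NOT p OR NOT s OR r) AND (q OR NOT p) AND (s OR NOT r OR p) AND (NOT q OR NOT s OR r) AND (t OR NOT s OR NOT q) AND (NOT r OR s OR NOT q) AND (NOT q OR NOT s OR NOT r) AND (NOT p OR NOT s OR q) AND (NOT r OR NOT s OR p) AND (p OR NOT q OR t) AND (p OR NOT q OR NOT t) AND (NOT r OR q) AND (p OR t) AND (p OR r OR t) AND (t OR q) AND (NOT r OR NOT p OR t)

True

Suppose t = false.
From the singleton clause (NOT p), p = false.
That conflicts with the unit clause (p).
So every satisfying assignment has t = True.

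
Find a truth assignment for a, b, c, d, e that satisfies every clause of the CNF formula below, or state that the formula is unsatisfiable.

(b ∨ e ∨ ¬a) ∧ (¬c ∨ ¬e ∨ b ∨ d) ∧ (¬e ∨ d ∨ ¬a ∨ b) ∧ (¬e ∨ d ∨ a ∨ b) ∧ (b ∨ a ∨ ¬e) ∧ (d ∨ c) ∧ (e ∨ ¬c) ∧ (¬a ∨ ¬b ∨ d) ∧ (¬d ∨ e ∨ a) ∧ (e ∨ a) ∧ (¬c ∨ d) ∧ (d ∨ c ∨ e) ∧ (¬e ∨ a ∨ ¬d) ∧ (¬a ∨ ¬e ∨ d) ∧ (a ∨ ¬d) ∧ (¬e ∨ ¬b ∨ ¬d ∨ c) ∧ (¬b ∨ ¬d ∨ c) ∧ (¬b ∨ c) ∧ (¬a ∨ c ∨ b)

a ↦ True; b ↦ True; c ↦ True; d ↦ True; e ↦ True

Case d = True:
(a) alone gives a = True.
Case b = True:
(c) alone gives c = True.
(e) alone gives e = True.
Every clause now holds.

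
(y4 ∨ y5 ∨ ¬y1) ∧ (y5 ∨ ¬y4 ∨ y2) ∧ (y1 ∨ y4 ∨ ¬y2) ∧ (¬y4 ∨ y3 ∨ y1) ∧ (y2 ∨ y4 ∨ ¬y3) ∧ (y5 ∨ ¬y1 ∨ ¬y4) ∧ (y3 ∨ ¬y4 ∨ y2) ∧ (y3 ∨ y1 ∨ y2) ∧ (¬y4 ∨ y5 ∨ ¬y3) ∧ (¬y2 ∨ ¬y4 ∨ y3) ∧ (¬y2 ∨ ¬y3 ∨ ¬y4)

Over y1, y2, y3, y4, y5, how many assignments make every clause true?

5

There are 2^5 = 32 truth assignments over (y1, y2, y3, y4, y5).
Split on y3. With y3 = True, the clauses containing y3 are satisfied and ¬y3 drops from the rest; 3 of the 2^4 = 16 assignments to the other variables satisfy what remains.
With y3 = False, by the same count on the reduced clause set, 2 assignments work.
Total: 3 + 2 = 5.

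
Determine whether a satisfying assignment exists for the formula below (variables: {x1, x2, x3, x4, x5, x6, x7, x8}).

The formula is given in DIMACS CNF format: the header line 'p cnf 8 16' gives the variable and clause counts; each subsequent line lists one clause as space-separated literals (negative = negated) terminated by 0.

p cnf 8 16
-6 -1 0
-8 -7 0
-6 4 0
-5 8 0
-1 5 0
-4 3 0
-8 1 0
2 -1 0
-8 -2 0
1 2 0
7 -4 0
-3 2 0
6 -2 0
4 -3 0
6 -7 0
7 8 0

Yes

Branch on x6: set x6 = True.
(¬x1) alone gives x1 = False.
(x4) alone gives x4 = True.
(x3) alone gives x3 = True.
(¬x8) alone gives x8 = False.
(¬x5) alone gives x5 = False.
(x2) alone gives x2 = True.
(x7) alone gives x7 = True.
This assignment satisfies each clause.
A satisfying assignment: x1=False, x2=True, x3=True, x4=True, x5=False, x6=True, x7=True, x8=False.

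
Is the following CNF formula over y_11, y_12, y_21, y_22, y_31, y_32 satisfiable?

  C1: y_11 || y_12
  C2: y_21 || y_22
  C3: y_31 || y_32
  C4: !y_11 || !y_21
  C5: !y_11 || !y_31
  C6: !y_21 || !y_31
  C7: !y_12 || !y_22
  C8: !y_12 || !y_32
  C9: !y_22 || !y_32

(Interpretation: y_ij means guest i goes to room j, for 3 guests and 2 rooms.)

No

Case y_11 = true:
Unit clause (!y_21) forces y_21 = false.
Unit clause (y_22) forces y_22 = true.
Unit clause (!y_31) forces y_31 = false.
Unit clause (y_32) forces y_32 = true.
But (!y_32) is also a unit clause — contradiction.
That branch fails; take y_11 = false instead.
Unit clause (y_12) forces y_12 = true.
Unit clause (!y_22) forces y_22 = false.
Unit clause (y_21) forces y_21 = true.
Unit clause (!y_31) forces y_31 = false.
Unit clause (y_32) forces y_32 = true.
But (!y_32) is also a unit clause — contradiction.
Neither y_11 = true nor y_11 = false works.
No assignment satisfies every clause.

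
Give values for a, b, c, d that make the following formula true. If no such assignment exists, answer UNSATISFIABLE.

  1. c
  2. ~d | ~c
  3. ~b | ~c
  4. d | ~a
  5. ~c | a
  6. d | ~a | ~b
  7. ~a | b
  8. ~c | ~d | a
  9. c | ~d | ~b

(c) alone gives c = 1.
(~d) alone gives d = 0.
(~b) alone gives b = 0.
(~a) alone gives a = 0.
That conflicts with the unit clause (a).

UNSATISFIABLE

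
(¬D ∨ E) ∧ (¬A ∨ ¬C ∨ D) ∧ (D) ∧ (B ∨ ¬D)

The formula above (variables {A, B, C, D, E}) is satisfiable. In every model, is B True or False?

True

Suppose B = False.
(D) alone gives D = True.
But (¬D) is also a unit clause — contradiction.
So every satisfying assignment has B = True.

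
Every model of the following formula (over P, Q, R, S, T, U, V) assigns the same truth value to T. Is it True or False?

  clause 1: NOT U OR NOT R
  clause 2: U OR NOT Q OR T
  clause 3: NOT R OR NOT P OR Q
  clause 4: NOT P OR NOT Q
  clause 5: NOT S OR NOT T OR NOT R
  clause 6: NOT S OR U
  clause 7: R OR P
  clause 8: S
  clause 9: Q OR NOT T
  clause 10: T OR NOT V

Suppose T = true.
(S) alone gives S = true.
(NOT R) alone gives R = false.
(U) alone gives U = true.
(P) alone gives P = true.
(NOT Q) alone gives Q = false.
But (Q) is also a unit clause — contradiction.
So every satisfying assignment has T = False.

False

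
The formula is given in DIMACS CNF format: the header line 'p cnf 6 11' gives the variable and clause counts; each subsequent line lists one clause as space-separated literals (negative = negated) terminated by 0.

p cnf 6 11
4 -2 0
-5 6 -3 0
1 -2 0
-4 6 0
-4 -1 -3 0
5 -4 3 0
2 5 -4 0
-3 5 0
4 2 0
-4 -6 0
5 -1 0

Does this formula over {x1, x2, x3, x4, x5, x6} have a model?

No

Branch on x4: set x4 = True.
From the singleton clause (x6), x6 = True.
Now (¬x6) is unsatisfied and unit — conflict.
Backtrack on x4: now try x4 = False.
From the singleton clause (¬x2), x2 = False.
Now (x2) is unsatisfied and unit — conflict.
Either choice for x4 ends in contradiction.
No assignment satisfies every clause.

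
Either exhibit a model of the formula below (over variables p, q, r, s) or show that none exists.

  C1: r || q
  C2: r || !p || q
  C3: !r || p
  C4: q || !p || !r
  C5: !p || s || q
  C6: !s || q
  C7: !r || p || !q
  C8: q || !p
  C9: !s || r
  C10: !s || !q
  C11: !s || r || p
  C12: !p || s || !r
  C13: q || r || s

Try r = false.
Unit clause (q) forces q = true.
Unit clause (!s) forces s = false.
Every clause is now satisfied; p is unconstrained.

p: true; q: true; r: false; s: false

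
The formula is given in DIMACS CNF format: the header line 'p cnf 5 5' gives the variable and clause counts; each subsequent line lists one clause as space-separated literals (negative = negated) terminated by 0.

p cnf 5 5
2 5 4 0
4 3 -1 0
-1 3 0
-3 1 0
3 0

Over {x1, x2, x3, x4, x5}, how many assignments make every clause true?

7

There are 2^5 = 32 truth assignments over (x1, x2, x3, x4, x5).
Split on x4. With x4 = True, the clauses containing x4 are satisfied and ¬x4 drops from the rest; 4 of the 2^4 = 16 assignments to the other variables satisfy what remains.
With x4 = False, by the same count on the reduced clause set, 3 assignments work.
Total: 4 + 3 = 7.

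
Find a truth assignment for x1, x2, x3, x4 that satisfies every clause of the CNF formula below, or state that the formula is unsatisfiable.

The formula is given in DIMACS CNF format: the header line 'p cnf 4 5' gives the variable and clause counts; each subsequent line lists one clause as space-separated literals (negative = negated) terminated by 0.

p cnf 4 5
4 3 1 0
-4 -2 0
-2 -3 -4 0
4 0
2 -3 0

x1 ↦ True; x2 ↦ False; x3 ↦ False; x4 ↦ True

The clause (x4) is unit, so x4 = True.
The clause (¬x2) is unit, so x2 = False.
The clause (¬x3) is unit, so x3 = False.
No clause remains; x1 is free.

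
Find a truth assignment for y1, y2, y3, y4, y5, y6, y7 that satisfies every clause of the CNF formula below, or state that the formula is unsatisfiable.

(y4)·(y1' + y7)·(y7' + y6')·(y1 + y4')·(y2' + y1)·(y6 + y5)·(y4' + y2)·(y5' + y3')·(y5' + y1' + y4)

(y4) alone gives y4 = 1.
(y1) alone gives y1 = 1.
(y7) alone gives y7 = 1.
(y6') alone gives y6 = 0.
(y5) alone gives y5 = 1.
(y2) alone gives y2 = 1.
(y3') alone gives y3 = 0.
All clauses are satisfied.

y1: 1; y2: 1; y3: 0; y4: 1; y5: 1; y6: 0; y7: 1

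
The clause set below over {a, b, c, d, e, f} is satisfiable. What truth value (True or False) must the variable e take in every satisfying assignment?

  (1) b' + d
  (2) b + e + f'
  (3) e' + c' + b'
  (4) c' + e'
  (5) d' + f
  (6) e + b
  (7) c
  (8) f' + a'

False

Suppose e = 1.
From the singleton clause (c'), c = 0.
That conflicts with the unit clause (c).
So every satisfying assignment has e = False.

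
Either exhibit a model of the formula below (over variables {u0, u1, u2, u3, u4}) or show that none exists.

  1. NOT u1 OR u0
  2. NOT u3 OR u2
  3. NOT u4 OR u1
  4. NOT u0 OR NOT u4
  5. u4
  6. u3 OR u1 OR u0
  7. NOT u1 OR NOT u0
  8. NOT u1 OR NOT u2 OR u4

UNSATISFIABLE

Unit clause (u4) forces u4 = true.
Unit clause (u1) forces u1 = true.
Unit clause (u0) forces u0 = true.
That conflicts with the unit clause (NOT u0).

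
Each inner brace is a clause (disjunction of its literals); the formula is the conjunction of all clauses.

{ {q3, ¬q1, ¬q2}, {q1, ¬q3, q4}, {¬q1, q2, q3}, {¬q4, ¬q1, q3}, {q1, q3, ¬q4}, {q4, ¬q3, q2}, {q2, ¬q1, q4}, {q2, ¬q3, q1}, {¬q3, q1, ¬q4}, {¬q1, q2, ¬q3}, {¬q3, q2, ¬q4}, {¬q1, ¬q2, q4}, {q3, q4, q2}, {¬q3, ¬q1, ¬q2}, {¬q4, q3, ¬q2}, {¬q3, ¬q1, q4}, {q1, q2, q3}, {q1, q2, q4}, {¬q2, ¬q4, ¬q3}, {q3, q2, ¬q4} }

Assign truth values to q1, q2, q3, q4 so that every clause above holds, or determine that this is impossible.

q1: False; q2: True; q3: False; q4: False

Try q3 = False.
Try q1 = False.
The clause (¬q4) is unit, so q4 = False.
The clause (q2) is unit, so q2 = True.
This assignment satisfies each clause.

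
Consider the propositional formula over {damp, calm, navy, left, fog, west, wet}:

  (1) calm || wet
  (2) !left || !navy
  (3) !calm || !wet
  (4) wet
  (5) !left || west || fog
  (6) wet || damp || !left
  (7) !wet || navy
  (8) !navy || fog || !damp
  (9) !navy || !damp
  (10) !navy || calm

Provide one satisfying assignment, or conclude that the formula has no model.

The clause (wet) is unit, so wet = true.
The clause (!calm) is unit, so calm = false.
The clause (navy) is unit, so navy = true.
Now (!navy) is unsatisfied and unit — conflict.

UNSATISFIABLE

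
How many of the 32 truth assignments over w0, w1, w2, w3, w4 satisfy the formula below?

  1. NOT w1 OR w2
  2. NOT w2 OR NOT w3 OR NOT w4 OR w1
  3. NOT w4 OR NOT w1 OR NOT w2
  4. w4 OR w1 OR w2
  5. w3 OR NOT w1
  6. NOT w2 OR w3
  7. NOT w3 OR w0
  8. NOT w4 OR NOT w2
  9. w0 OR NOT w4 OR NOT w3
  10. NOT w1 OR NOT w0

4

There are 2^5 = 32 truth assignments over (w0, w1, w2, w3, w4).
Split on w2. With w2 = true, the clauses containing w2 are satisfied and NOT w2 drops from the rest; 1 of the 2^4 = 16 assignments to the other variables satisfy what remains.
With w2 = false, by the same count on the reduced clause set, 3 assignments work.
(One model: w0=F, w1=F, w2=F, w3=F, w4=T.)
Total: 1 + 3 = 4.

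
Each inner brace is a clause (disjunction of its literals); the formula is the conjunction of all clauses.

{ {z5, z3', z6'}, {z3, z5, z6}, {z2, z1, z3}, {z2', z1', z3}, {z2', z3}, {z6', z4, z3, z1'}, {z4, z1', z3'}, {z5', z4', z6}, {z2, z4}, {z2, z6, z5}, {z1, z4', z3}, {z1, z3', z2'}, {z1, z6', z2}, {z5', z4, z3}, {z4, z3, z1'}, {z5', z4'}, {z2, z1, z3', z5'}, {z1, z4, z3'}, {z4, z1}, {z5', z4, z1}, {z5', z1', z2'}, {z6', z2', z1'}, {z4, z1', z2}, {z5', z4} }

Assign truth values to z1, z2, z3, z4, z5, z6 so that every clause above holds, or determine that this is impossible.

z1=1,  z2=0,  z3=0,  z4=1,  z5=0,  z6=1

Suppose z2 = 0.
The clause (z4) is unit, so z4 = 1.
The clause (z5') is unit, so z5 = 0.
The clause (z6) is unit, so z6 = 1.
The clause (z3') is unit, so z3 = 0.
The clause (z1) is unit, so z1 = 1.
This assignment satisfies each clause.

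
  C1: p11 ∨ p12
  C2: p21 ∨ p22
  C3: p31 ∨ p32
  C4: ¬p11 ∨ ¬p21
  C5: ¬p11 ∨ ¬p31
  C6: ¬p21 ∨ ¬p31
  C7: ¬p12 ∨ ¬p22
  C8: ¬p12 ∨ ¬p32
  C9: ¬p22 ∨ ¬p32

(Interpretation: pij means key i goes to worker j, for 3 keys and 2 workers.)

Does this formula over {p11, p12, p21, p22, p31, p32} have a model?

No, unsatisfiable

Branch on p11: set p11 = True.
(¬p21) alone gives p21 = False.
(p22) alone gives p22 = True.
(¬p31) alone gives p31 = False.
(p32) alone gives p32 = True.
But (¬p32) is also a unit clause — contradiction.
That branch fails; take p11 = False instead.
(p12) alone gives p12 = True.
(¬p22) alone gives p22 = False.
(p21) alone gives p21 = True.
(¬p31) alone gives p31 = False.
(p32) alone gives p32 = True.
But (¬p32) is also a unit clause — contradiction.
Both values of p11 lead to a conflict.
No assignment satisfies every clause.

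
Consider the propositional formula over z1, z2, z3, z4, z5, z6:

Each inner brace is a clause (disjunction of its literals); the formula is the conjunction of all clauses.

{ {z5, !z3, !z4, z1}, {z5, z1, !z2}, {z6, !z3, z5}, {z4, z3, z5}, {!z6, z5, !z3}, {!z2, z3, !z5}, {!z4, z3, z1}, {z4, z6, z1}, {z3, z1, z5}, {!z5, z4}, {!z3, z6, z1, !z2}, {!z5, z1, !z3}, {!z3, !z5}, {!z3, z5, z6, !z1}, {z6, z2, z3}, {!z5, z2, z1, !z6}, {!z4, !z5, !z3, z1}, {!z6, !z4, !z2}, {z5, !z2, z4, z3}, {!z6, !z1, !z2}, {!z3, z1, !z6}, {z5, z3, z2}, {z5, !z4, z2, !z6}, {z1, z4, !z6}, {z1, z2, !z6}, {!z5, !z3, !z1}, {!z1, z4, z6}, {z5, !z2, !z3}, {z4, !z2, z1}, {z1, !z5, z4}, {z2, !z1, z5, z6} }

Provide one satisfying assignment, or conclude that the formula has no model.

z1=true, z2=true, z3=false, z4=true, z5=false, z6=false

Case z5 = false:
Case z1 = true:
Case z6 = false:
From the singleton clause (!z3), z3 = false.
From the singleton clause (z4), z4 = true.
From the singleton clause (z2), z2 = true.
All clauses are satisfied.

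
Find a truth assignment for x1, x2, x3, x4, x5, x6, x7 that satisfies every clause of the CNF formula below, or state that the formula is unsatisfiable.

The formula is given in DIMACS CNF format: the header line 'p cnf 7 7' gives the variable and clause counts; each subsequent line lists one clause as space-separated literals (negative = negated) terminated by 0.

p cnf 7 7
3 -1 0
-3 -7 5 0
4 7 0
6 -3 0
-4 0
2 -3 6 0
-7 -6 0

x1: False, x2: False, x3: False, x4: False, x5: True, x6: False, x7: True

(¬x4) alone gives x4 = False.
(x7) alone gives x7 = True.
(¬x6) alone gives x6 = False.
(¬x3) alone gives x3 = False.
(¬x1) alone gives x1 = False.
No clause remains; x2, x5 are free.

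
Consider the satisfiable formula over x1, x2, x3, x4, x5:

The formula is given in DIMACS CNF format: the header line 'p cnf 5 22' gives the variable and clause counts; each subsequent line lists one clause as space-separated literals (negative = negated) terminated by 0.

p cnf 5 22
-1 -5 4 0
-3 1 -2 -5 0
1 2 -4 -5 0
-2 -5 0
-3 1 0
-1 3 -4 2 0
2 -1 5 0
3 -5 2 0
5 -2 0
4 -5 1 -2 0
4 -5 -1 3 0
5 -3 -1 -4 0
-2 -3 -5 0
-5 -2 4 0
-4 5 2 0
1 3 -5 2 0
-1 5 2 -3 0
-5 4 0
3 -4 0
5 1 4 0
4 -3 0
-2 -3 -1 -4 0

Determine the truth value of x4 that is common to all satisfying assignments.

Suppose x4 = False.
Unit clause (¬x5) forces x5 = False.
Unit clause (¬x2) forces x2 = False.
Unit clause (¬x1) forces x1 = False.
Now (x1) is unsatisfied and unit — conflict.
So every satisfying assignment has x4 = True.

True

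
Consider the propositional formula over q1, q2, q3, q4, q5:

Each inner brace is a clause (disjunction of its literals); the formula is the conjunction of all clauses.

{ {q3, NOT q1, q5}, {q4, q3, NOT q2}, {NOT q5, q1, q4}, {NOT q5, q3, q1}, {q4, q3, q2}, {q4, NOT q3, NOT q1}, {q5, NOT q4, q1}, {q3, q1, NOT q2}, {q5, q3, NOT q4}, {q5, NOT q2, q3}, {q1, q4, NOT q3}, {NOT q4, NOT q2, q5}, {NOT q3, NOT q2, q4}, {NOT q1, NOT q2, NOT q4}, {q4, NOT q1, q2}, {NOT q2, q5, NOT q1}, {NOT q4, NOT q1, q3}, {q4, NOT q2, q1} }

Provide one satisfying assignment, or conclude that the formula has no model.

q1: false, q2: false, q3: true, q4: true, q5: true

Branch on q3: set q3 = true.
Branch on q4: set q4 = true.
Branch on q5: set q5 = true.
Branch on q1: set q1 = false.
All clauses hold; q2 can take either value.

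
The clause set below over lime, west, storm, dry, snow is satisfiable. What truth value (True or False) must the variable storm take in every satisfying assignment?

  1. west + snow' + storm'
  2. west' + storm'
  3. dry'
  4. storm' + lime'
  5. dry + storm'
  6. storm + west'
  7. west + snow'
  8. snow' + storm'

False

Suppose storm = 1.
From the singleton clause (west'), west = 0.
From the singleton clause (snow'), snow = 0.
From the singleton clause (dry'), dry = 0.
But (dry) is also a unit clause — contradiction.
So every satisfying assignment has storm = False.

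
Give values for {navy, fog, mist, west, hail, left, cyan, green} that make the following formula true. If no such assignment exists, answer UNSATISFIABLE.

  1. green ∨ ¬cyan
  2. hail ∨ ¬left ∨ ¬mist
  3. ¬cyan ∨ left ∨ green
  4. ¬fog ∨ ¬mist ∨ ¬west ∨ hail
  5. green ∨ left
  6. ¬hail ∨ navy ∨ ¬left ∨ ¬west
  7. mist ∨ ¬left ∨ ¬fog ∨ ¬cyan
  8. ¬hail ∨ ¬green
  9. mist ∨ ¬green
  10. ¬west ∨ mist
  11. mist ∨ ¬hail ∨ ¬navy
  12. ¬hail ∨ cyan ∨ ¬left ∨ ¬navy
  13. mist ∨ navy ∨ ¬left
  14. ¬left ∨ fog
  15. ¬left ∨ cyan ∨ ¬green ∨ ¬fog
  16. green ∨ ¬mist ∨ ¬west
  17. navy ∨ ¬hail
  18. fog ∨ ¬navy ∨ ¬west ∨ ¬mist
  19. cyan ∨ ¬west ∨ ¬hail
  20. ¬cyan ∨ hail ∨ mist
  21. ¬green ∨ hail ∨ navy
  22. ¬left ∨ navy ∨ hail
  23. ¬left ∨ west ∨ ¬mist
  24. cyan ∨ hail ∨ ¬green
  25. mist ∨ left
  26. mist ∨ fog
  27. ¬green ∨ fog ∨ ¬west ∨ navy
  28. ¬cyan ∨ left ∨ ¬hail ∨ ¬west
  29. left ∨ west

navy: True,  fog: True,  mist: False,  west: False,  hail: False,  left: True,  cyan: False,  green: False

Suppose green = False.
The clause (¬cyan) is unit, so cyan = False.
The clause (left) is unit, so left = True.
The clause (fog) is unit, so fog = True.
Suppose hail = False.
The clause (¬mist) is unit, so mist = False.
The clause (¬west) is unit, so west = False.
The clause (navy) is unit, so navy = True.
All clauses are satisfied.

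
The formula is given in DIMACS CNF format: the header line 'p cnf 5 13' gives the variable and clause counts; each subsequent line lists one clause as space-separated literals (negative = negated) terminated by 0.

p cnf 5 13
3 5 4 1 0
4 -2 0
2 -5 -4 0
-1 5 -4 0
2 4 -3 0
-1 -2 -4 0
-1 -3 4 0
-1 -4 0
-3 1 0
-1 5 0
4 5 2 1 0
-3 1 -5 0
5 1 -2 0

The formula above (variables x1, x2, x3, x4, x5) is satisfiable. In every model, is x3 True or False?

False

Suppose x3 = True.
Unit clause (x1) forces x1 = True.
Unit clause (x4) forces x4 = True.
That conflicts with the unit clause (¬x4).
So every satisfying assignment has x3 = False.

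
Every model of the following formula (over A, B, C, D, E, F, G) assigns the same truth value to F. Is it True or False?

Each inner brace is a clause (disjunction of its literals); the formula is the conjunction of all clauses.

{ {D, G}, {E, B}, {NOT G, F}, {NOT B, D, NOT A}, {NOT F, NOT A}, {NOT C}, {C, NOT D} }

True

Suppose F = false.
The clause (NOT G) is unit, so G = false.
The clause (D) is unit, so D = true.
The clause (NOT C) is unit, so C = false.
That conflicts with the unit clause (C).
So every satisfying assignment has F = True.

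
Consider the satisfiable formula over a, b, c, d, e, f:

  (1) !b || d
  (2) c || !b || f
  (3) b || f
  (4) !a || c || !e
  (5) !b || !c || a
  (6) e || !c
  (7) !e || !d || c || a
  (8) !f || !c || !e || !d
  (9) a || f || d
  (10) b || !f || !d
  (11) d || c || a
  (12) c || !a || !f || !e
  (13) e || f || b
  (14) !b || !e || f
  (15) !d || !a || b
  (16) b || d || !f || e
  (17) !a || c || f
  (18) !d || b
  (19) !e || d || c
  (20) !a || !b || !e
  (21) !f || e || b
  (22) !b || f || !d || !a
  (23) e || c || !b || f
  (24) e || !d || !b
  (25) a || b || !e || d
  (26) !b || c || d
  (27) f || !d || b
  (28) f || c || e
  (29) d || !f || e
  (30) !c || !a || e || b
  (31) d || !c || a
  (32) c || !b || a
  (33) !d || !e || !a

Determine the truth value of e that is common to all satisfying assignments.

True

Suppose e = false.
The clause (!c) is unit, so c = false.
The clause (f) is unit, so f = true.
The clause (b) is unit, so b = true.
The clause (d) is unit, so d = true.
That conflicts with the unit clause (!d).
So every satisfying assignment has e = True.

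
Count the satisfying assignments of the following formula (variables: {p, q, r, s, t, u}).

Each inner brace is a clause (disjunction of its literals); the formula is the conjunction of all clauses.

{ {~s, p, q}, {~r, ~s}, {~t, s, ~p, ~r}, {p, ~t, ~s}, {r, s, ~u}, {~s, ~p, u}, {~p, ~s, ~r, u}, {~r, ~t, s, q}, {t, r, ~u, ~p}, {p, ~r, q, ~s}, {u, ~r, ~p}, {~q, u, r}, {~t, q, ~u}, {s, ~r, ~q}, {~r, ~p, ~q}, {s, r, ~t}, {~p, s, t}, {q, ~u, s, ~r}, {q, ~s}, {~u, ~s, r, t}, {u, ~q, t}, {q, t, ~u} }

There are 2^6 = 64 truth assignments over (p, q, r, s, t, u).
Split on p. With p = 1, the clauses containing p are satisfied and ~p drops from the rest; 1 of the 2^5 = 32 assignments to the other variables satisfy what remains.
With p = 0, by the same count on the reduced clause set, 2 assignments work.
(One model: p=F, q=F, r=F, s=F, t=F, u=F.)
Total: 1 + 2 = 3.

3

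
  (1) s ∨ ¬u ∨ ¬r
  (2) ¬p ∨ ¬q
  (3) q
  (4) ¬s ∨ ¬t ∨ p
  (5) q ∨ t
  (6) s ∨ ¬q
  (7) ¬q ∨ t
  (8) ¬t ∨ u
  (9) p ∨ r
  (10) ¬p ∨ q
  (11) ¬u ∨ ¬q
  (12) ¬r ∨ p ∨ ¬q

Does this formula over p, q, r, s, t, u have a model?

No, unsatisfiable

From the singleton clause (q), q = True.
From the singleton clause (¬p), p = False.
From the singleton clause (s), s = True.
From the singleton clause (¬t), t = False.
That conflicts with the unit clause (t).
No assignment satisfies every clause.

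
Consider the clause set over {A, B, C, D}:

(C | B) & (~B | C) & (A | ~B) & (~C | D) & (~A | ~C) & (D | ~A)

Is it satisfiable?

Case C = 1:
(D) alone gives D = 1.
(~A) alone gives A = 0.
(~B) alone gives B = 0.
Every clause now holds.
A satisfying assignment: A: 0, B: 0, C: 1, D: 1.

Yes, satisfiable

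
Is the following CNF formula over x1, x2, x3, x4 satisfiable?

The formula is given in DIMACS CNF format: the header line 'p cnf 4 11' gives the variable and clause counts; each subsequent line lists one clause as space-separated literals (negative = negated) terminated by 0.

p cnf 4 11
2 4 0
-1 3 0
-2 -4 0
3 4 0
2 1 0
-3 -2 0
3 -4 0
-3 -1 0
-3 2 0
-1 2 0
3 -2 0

Branch on x2: set x2 = True.
Unit clause (¬x4) forces x4 = False.
Unit clause (x3) forces x3 = True.
But (¬x3) is also a unit clause — contradiction.
So x2 must be the other value — set x2 = False.
Unit clause (x4) forces x4 = True.
Unit clause (x1) forces x1 = True.
But (¬x1) is also a unit clause — contradiction.
Both values of x2 lead to a conflict.
No assignment satisfies every clause.

No, unsatisfiable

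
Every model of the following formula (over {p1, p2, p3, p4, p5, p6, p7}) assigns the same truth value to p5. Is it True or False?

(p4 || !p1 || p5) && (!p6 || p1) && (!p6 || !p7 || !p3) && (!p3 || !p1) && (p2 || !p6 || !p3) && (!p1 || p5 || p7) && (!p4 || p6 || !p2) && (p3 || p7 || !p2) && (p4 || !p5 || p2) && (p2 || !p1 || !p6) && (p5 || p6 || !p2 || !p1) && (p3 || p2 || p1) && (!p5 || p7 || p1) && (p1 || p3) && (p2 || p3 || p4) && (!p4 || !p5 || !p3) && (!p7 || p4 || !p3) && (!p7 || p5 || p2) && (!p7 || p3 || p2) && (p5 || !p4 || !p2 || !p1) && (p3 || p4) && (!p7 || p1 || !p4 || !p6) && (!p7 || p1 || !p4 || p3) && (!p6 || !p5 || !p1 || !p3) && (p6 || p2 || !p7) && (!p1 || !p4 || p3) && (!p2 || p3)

False

Suppose p5 = true.
Suppose p6 = false.
Suppose p3 = false.
Unit clause (p1) forces p1 = true.
Unit clause (p4) forces p4 = true.
That conflicts with the unit clause (!p4).
Backtrack on p3: now try p3 = true.
Unit clause (!p1) forces p1 = false.
Unit clause (p7) forces p7 = true.
Unit clause (!p4) forces p4 = false.
That conflicts with the unit clause (p4).
Either choice for p3 ends in contradiction.
Backtrack on p6: now try p6 = true.
Unit clause (p1) forces p1 = true.
Unit clause (!p3) forces p3 = false.
Unit clause (p2) forces p2 = true.
That conflicts with the unit clause (!p2).
Either choice for p6 ends in contradiction.
So every satisfying assignment has p5 = False.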